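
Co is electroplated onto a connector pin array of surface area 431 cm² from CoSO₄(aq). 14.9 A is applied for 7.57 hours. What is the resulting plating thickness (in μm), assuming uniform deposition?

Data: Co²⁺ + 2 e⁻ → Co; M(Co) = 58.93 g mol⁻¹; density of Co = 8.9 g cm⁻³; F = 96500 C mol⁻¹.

323 μm

Q = I·t = 14.90 × 27252 = 406100 C; n(e⁻) = 4.208 mol.
n(Co) = n(e⁻)/2 = 2.104 mol, so m = 2.104 × 58.93 = 124.0 g.
Volume = m/ρ = 124.0 / 8.9 = 13.93 cm³.
Thickness = V/A = 13.93 / 431 = 0.0323 cm = 323 μm.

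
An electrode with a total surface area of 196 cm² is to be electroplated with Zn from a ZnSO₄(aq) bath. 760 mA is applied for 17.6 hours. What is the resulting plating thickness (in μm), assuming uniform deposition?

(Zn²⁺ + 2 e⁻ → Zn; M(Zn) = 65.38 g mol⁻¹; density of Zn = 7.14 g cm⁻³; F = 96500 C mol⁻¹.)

117 μm

Q = I·t = 0.7600 × 63360 = 48150 C; n(e⁻) = 0.4990 mol.
n(Zn) = n(e⁻)/2 = 0.2495 mol, so m = 0.2495 × 65.38 = 16.31 g.
Volume = m/ρ = 16.31 / 7.14 = 2.285 cm³.
Thickness = V/A = 2.285 / 196 = 0.0117 cm = 117 μm.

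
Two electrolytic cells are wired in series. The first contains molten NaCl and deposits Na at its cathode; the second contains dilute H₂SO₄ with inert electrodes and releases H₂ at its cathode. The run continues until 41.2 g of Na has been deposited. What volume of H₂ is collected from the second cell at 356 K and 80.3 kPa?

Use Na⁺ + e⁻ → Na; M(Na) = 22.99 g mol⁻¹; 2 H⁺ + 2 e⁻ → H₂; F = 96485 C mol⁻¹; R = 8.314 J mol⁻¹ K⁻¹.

33.0 L

n(Na) = 41.2 / 22.99 = 1.792 mol, so n(e⁻) = 1 × 1.792 = 1.792 mol.
The cells are in series, so the same 1.792 mol of electrons passes through the second cell.
2 H⁺ + 2 e⁻ → H₂ — 2 mol e⁻ per mol H₂, so n(H₂) = 1.792/2 = 0.8960 mol.
V = nRT/P = (0.8960 × 8.314 × 356) / (80.3 × 10³) = 0.0330 m³ = 33.0 L.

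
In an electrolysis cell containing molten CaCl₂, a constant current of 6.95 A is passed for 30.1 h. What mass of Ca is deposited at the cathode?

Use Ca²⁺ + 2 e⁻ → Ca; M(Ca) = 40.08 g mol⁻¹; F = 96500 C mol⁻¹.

156 g

Q = I·t = 6.950 A × 108360 s = 753100 C.
n(e⁻) = Q/F = 753100 / 96500 = 7.804 mol.
Ca²⁺ + 2 e⁻ → Ca, so n(Ca) = n(e⁻)/2 = 3.902 mol.
m = n·M = 3.902 × 40.08 = 156 g.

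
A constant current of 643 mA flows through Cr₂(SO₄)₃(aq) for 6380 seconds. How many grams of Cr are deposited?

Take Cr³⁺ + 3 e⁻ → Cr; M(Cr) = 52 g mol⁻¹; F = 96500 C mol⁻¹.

Q = I·t = 0.6430 A × 6380.0 s = 4102 C.
n(e⁻) = Q/F = 4102 / 96500 = 0.04251 mol.
Cr³⁺ + 3 e⁻ → Cr, so n(Cr) = n(e⁻)/3 = 0.01417 mol.
m = n·M = 0.01417 × 52 = 0.737 g.

0.737 g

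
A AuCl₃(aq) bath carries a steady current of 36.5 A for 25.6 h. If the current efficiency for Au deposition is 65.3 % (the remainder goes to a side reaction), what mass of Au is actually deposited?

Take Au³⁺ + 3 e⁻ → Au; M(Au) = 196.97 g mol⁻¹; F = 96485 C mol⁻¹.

1490 g

Q = I·t = 36.50 × 92160 = 3364000 C.
n(e⁻) = 3364000/96485 = 34.86 mol; theoretically n(Au) = 34.86/3 = 11.62 mol, m_theo = 2289 g.
At 65.3 % efficiency, m_actual = 0.653 × 2289 = 1490 g.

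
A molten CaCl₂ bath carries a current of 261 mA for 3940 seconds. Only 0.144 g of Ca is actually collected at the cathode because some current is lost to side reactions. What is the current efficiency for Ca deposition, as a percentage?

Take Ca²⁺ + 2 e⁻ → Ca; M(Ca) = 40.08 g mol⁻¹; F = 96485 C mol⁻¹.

Q = I·t = 0.2610 × 3940.0 = 1028 C; n(e⁻) = 1028/96485 = 0.01066 mol.
Theoretical n(Ca) = n(e⁻)/2 = 0.005329 mol, i.e. m_theo = 0.005329 × 40.08 = 0.2136 g.
Efficiency = m_actual / m_theo = 0.144 / 0.2136 = 67.4 %.

67.4 %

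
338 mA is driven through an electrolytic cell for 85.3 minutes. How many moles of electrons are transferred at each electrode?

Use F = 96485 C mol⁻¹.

0.0179 mol

Q = I·t = 0.3380 A × 5118.0 s = 1730 C.
n(e⁻) = Q/F = 1730 / 96485 = 0.0179 mol.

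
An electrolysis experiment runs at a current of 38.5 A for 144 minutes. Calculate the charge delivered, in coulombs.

Q = I·t = 38.50 A × 8640.0 s = 3.33 × 10⁵ C.

3.33 × 10⁵ C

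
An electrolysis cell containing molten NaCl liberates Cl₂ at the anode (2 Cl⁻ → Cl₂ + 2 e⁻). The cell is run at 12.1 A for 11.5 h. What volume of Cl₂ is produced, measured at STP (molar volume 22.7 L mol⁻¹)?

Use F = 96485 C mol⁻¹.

Q = I·t = 12.10 A × 41400 s = 500900 C.
n(e⁻) = Q/F = 500900 / 96485 = 5.192 mol.
2 electrons are transferred per Cl₂ molecule, so n(Cl₂) = 5.192 / 2 = 2.596 mol.
V = n × V_m = 2.596 × 22.7 = 58.9 L.

58.9 L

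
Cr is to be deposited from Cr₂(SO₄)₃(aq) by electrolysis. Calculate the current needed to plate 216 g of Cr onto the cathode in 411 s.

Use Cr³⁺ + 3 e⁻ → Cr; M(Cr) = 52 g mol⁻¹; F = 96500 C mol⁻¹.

n(Cr) = 216 / 52 = 4.154 mol.
n(e⁻) = 3 × 4.154 = 12.46 mol.
Q = n(e⁻)·F = 12.46 × 96500 = 1203000 C.
I = Q/t = 1203000 / 411.00 s = 2930 A.

2930 A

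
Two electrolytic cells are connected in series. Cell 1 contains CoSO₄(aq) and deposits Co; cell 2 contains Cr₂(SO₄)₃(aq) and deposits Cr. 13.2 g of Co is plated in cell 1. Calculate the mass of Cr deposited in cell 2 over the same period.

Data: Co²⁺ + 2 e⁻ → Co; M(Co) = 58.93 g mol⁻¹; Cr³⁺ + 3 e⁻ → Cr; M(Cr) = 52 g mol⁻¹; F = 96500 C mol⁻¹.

n(Co) = 13.2 / 58.93 = 0.2240 mol.
Since Co²⁺ + 2 e⁻ → Co, n(e⁻) passed = 2 × 0.2240 = 0.4480 mol.
Cells in series carry the same charge, so the same 0.4480 mol of electrons passes through cell 2.
Cr³⁺ + 3 e⁻ → Cr, so n(Cr) = 0.4480 / 3 = 0.1493 mol.
m(Cr) = 0.1493 × 52 = 7.77 g.

7.77 g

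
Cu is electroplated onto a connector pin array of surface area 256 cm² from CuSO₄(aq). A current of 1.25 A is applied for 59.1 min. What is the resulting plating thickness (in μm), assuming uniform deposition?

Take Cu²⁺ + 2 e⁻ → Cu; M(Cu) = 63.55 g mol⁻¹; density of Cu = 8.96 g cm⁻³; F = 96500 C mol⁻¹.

Q = I·t = 1.250 × 3546.0 = 4432 C; n(e⁻) = 0.04593 mol.
n(Cu) = n(e⁻)/2 = 0.02297 mol, so m = 0.02297 × 63.55 = 1.460 g.
Volume = m/ρ = 1.460 / 8.96 = 0.1629 cm³.
Thickness = V/A = 0.1629 / 256 = 6.36 × 10⁻⁴ cm = 6.36 μm.

6.36 μm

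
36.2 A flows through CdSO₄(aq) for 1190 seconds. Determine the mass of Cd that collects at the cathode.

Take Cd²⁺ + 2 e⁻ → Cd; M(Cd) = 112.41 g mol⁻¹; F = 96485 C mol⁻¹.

Q = I·t = 36.20 A × 1190.0 s = 43080 C.
n(e⁻) = Q/F = 43080 / 96485 = 0.4465 mol.
Cd²⁺ + 2 e⁻ → Cd, so n(Cd) = n(e⁻)/2 = 0.2232 mol.
m = n·M = 0.2232 × 112.41 = 25.1 g.

25.1 g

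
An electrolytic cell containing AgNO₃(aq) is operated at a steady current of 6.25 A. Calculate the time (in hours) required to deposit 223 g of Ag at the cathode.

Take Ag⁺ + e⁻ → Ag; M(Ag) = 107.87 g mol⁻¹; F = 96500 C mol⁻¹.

8.87 h

n(Ag) = m/M = 223 / 107.87 = 2.067 mol.
Each Ag atom requires 1 electron, so n(e⁻) = 1 × 2.067 = 2.067 mol.
Q = n(e⁻)·F = 2.067 × 96500 = 199500 C.
t = Q/I = 199500 / 6.250 A = 31920 s = 8.87 h.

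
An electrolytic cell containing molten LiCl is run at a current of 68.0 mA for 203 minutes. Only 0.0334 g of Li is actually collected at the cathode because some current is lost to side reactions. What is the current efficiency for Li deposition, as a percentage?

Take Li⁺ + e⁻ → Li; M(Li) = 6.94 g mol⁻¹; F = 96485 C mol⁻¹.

Q = I·t = 0.06800 × 12180 = 828.2 C; n(e⁻) = 828.2/96485 = 0.008584 mol.
Theoretical n(Li) = n(e⁻)/1 = 0.008584 mol, i.e. m_theo = 0.008584 × 6.94 = 0.05957 g.
Efficiency = m_actual / m_theo = 0.0334 / 0.05957 = 56.1 %.

56.1 %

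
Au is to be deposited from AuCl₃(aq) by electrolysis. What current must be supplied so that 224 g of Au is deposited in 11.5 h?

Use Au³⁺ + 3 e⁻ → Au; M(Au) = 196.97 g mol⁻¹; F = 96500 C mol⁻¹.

n(Au) = 224 / 196.97 = 1.137 mol.
n(e⁻) = 3 × 1.137 = 3.412 mol.
Q = n(e⁻)·F = 3.412 × 96500 = 329200 C.
I = Q/t = 329200 / 41400 s = 7.95 A.

7.95 A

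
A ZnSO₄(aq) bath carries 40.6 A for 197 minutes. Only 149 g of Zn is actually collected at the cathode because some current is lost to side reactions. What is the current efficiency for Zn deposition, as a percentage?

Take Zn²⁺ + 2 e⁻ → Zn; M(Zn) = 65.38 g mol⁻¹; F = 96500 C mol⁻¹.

Q = I·t = 40.60 × 11820 = 479900 C; n(e⁻) = 479900/96500 = 4.973 mol.
Theoretical n(Zn) = n(e⁻)/2 = 2.486 mol, i.e. m_theo = 2.486 × 65.38 = 162.6 g.
Efficiency = m_actual / m_theo = 149 / 162.6 = 91.7 %.

91.7 %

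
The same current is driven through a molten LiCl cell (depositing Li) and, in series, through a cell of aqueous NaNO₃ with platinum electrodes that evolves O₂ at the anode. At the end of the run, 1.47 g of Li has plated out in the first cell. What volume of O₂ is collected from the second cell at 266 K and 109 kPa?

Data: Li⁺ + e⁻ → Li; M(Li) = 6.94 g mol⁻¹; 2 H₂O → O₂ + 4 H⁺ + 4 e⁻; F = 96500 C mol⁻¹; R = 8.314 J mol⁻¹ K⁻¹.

1.07 L

n(Li) = 1.47 / 6.94 = 0.2118 mol, so n(e⁻) = 1 × 0.2118 = 0.2118 mol.
The cells are in series, so the same 0.2118 mol of electrons passes through the second cell.
2 H₂O → O₂ + 4 H⁺ + 4 e⁻ — 4 mol e⁻ per mol O₂, so n(O₂) = 0.2118/4 = 0.05295 mol.
V = nRT/P = (0.05295 × 8.314 × 266) / (109 × 10³) = 0.00107 m³ = 1.07 L.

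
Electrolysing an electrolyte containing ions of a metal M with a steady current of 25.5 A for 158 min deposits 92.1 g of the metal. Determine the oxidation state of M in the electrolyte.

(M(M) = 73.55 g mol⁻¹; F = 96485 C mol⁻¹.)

Q = I·t = 25.50 A × 9480.0 s = 241700 C, so n(e⁻) = 241700/96485 = 2.505 mol.
n(M) deposited = 92.1 / 73.55 = 1.252 mol.
Electrons per atom = n(e⁻)/n(M) = 2.505 / 1.252 = 2.00 ≈ 2, so the ion is M²⁺.

+2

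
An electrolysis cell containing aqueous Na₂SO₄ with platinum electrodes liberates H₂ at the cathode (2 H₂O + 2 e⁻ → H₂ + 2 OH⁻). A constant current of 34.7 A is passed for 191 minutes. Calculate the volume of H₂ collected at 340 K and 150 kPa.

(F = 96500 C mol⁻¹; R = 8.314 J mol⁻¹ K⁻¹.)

Q = I·t = 34.70 A × 11460 s = 397700 C.
n(e⁻) = Q/F = 397700 / 96500 = 4.121 mol.
2 electrons are transferred per H₂ molecule, so n(H₂) = 4.121 / 2 = 2.060 mol.
V = nRT/P = (2.060 × 8.314 × 340) / (150 × 10³ Pa) = 0.0388 m³ = 38.8 L.

38.8 L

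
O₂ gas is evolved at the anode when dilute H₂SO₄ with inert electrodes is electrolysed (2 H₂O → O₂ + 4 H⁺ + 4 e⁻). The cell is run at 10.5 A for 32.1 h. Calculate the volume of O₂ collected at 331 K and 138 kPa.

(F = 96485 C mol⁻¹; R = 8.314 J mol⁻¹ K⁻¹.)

62.7 L

Q = I·t = 10.50 A × 115560 s = 1213000 C.
n(e⁻) = Q/F = 1213000 / 96485 = 12.58 mol.
4 electrons are transferred per O₂ molecule, so n(O₂) = 12.58 / 4 = 3.144 mol.
V = nRT/P = (3.144 × 8.314 × 331) / (138 × 10³ Pa) = 0.0627 m³ = 62.7 L.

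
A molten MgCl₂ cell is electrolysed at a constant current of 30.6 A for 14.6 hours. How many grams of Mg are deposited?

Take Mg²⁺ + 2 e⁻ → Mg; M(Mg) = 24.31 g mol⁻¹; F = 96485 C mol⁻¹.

Q = I·t = 30.60 A × 52560 s = 1608000 C.
n(e⁻) = Q/F = 1608000 / 96485 = 16.67 mol.
Mg²⁺ + 2 e⁻ → Mg, so n(Mg) = n(e⁻)/2 = 8.335 mol.
m = n·M = 8.335 × 24.31 = 203 g.

203 g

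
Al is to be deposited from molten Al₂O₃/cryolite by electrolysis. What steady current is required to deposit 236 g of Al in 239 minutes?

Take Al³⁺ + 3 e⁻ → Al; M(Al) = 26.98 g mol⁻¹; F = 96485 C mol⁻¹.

177 A

n(Al) = 236 / 26.98 = 8.747 mol.
n(e⁻) = 3 × 8.747 = 26.24 mol.
Q = n(e⁻)·F = 26.24 × 96485 = 2532000 C.
I = Q/t = 2532000 / 14340 s = 177 A.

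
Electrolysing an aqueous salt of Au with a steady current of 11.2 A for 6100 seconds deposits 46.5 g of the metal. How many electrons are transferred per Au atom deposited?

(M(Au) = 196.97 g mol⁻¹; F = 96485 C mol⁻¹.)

3

Q = I·t = 11.20 A × 6100.0 s = 68320 C, so n(e⁻) = 68320/96485 = 0.7081 mol.
n(Au) deposited = 46.5 / 196.97 = 0.2361 mol.
Electrons per atom = n(e⁻)/n(Au) = 0.7081 / 0.2361 = 3.00 ≈ 3, so the ion is Au³⁺.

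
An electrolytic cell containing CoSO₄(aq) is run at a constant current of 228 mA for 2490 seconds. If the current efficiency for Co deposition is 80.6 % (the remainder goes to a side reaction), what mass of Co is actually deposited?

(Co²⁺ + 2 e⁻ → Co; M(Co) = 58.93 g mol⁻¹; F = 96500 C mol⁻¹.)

0.140 g

Q = I·t = 0.2280 × 2490.0 = 567.7 C.
n(e⁻) = 567.7/96500 = 0.005883 mol; theoretically n(Co) = 0.005883/2 = 0.002942 mol, m_theo = 0.1733 g.
At 80.6 % efficiency, m_actual = 0.806 × 0.1733 = 0.140 g.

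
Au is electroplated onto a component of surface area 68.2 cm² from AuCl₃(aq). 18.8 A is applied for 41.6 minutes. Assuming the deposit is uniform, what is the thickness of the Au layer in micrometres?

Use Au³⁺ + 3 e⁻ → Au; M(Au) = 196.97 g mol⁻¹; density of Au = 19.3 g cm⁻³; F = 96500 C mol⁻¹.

Q = I·t = 18.80 × 2496.0 = 46920 C; n(e⁻) = 0.4863 mol.
n(Au) = n(e⁻)/3 = 0.1621 mol, so m = 0.1621 × 196.97 = 31.93 g.
Volume = m/ρ = 31.93 / 19.3 = 1.654 cm³.
Thickness = V/A = 1.654 / 68.2 = 0.0243 cm = 243 μm.

243 μm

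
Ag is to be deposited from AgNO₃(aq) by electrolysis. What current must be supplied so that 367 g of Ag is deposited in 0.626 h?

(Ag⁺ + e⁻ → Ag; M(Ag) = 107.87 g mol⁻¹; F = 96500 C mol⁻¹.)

146 A

n(Ag) = 367 / 107.87 = 3.402 mol.
n(e⁻) = 1 × 3.402 = 3.402 mol.
Q = n(e⁻)·F = 3.402 × 96500 = 328300 C.
I = Q/t = 328300 / 2253.6 s = 146 A.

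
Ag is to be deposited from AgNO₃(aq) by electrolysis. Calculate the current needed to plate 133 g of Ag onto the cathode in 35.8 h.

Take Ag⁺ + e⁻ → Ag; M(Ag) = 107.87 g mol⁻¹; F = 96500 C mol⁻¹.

n(Ag) = 133 / 107.87 = 1.233 mol.
n(e⁻) = 1 × 1.233 = 1.233 mol.
Q = n(e⁻)·F = 1.233 × 96500 = 119000 C.
I = Q/t = 119000 / 128880 s = 0.923 A.

0.923 A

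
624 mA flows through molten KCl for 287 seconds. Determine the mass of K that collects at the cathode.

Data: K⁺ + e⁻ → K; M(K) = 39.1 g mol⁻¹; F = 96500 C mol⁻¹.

Q = I·t = 0.6240 A × 287.00 s = 179.1 C.
n(e⁻) = Q/F = 179.1 / 96500 = 0.001856 mol.
K⁺ + e⁻ → K, so n(K) = n(e⁻)/1 = 0.001856 mol.
m = n·M = 0.001856 × 39.1 = 0.0726 g.

0.0726 g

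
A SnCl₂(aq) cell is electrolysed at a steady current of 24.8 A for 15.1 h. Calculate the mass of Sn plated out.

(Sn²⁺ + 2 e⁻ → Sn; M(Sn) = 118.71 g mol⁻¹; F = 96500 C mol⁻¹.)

829 g

Q = I·t = 24.80 A × 54360 s = 1348000 C.
n(e⁻) = Q/F = 1348000 / 96500 = 13.97 mol.
Sn²⁺ + 2 e⁻ → Sn, so n(Sn) = n(e⁻)/2 = 6.985 mol.
m = n·M = 6.985 × 118.71 = 829 g.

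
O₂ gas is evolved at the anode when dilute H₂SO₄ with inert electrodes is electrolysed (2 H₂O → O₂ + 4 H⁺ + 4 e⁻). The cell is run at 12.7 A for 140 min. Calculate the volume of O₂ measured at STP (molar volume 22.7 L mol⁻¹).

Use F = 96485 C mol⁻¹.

Q = I·t = 12.70 A × 8400.0 s = 106700 C.
n(e⁻) = Q/F = 106700 / 96485 = 1.106 mol.
4 electrons are transferred per O₂ molecule, so n(O₂) = 1.106 / 4 = 0.2764 mol.
V = n × V_m = 0.2764 × 22.7 = 6.27 L.

6.27 L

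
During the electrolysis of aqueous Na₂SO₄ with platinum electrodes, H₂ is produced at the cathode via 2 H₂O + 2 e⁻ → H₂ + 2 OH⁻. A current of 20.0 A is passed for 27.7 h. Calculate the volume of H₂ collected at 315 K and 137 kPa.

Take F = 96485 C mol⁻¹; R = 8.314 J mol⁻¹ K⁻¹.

Q = I·t = 20.00 A × 99720 s = 1994000 C.
n(e⁻) = Q/F = 1994000 / 96485 = 20.67 mol.
2 electrons are transferred per H₂ molecule, so n(H₂) = 20.67 / 2 = 10.34 mol.
V = nRT/P = (10.34 × 8.314 × 315) / (137 × 10³ Pa) = 0.198 m³ = 198 L.

198 L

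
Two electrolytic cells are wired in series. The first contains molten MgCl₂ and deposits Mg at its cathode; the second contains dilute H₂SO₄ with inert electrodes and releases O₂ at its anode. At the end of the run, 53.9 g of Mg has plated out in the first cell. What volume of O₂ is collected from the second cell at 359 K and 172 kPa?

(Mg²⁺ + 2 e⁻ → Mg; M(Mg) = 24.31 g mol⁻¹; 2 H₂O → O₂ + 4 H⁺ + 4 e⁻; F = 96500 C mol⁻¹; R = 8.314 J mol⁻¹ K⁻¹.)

19.2 L

n(Mg) = 53.9 / 24.31 = 2.217 mol, so n(e⁻) = 2 × 2.217 = 4.434 mol.
The cells are in series, so the same 4.434 mol of electrons passes through the second cell.
2 H₂O → O₂ + 4 H⁺ + 4 e⁻ — 4 mol e⁻ per mol O₂, so n(O₂) = 4.434/4 = 1.109 mol.
V = nRT/P = (1.109 × 8.314 × 359) / (172 × 10³) = 0.0192 m³ = 19.2 L.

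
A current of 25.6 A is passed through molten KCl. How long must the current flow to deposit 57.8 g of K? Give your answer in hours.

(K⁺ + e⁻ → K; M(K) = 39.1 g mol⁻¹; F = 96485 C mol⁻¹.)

n(K) = m/M = 57.8 / 39.1 = 1.478 mol.
Each K atom requires 1 electron, so n(e⁻) = 1 × 1.478 = 1.478 mol.
Q = n(e⁻)·F = 1.478 × 96485 = 142600 C.
t = Q/I = 142600 / 25.60 A = 5571 s = 1.55 h.

1.55 h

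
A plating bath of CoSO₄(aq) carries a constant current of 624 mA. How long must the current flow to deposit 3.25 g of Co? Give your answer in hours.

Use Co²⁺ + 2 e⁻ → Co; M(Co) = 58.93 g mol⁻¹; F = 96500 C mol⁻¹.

n(Co) = m/M = 3.25 / 58.93 = 0.05515 mol.
Each Co atom requires 2 electrons, so n(e⁻) = 2 × 0.05515 = 0.1103 mol.
Q = n(e⁻)·F = 0.1103 × 96500 = 10640 C.
t = Q/I = 10640 / 0.6240 A = 17060 s = 4.74 h.

4.74 h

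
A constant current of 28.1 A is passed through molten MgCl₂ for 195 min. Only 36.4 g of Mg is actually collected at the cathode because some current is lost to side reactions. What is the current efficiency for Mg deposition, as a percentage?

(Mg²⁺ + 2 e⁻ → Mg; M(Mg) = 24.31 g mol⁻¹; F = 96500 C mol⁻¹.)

87.9 %

Q = I·t = 28.10 × 11700 = 328800 C; n(e⁻) = 328800/96500 = 3.407 mol.
Theoretical n(Mg) = n(e⁻)/2 = 1.703 mol, i.e. m_theo = 1.703 × 24.31 = 41.41 g.
Efficiency = m_actual / m_theo = 36.4 / 41.41 = 87.9 %.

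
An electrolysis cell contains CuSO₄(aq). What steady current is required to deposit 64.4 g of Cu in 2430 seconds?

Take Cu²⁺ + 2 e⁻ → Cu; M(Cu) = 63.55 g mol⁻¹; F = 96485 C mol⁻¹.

n(Cu) = 64.4 / 63.55 = 1.013 mol.
n(e⁻) = 2 × 1.013 = 2.027 mol.
Q = n(e⁻)·F = 2.027 × 96485 = 195600 C.
I = Q/t = 195600 / 2430.0 s = 80.5 A.

80.5 A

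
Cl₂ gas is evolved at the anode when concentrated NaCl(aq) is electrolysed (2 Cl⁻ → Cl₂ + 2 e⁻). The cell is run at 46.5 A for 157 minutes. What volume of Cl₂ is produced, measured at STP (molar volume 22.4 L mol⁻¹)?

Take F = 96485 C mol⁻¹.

50.8 L

Q = I·t = 46.50 A × 9420.0 s = 438000 C.
n(e⁻) = Q/F = 438000 / 96485 = 4.540 mol.
2 electrons are transferred per Cl₂ molecule, so n(Cl₂) = 4.540 / 2 = 2.270 mol.
V = n × V_m = 2.270 × 22.4 = 50.8 L.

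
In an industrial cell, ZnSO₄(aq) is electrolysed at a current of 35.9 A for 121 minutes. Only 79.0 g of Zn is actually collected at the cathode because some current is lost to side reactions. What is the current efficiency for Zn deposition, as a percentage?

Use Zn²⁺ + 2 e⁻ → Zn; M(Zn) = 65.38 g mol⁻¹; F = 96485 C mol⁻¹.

Q = I·t = 35.90 × 7260.0 = 260600 C; n(e⁻) = 260600/96485 = 2.701 mol.
Theoretical n(Zn) = n(e⁻)/2 = 1.351 mol, i.e. m_theo = 1.351 × 65.38 = 88.31 g.
Efficiency = m_actual / m_theo = 79.0 / 88.31 = 89.5 %.

89.5 %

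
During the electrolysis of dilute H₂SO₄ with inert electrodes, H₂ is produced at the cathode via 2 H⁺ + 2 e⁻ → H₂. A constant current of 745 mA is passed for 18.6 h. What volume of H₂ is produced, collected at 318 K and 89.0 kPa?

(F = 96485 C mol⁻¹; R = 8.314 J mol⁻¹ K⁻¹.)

7.68 L

Q = I·t = 0.7450 A × 66960 s = 49890 C.
n(e⁻) = Q/F = 49890 / 96485 = 0.5170 mol.
2 electrons are transferred per H₂ molecule, so n(H₂) = 0.5170 / 2 = 0.2585 mol.
V = nRT/P = (0.2585 × 8.314 × 318) / (89.0 × 10³ Pa) = 0.00768 m³ = 7.68 L.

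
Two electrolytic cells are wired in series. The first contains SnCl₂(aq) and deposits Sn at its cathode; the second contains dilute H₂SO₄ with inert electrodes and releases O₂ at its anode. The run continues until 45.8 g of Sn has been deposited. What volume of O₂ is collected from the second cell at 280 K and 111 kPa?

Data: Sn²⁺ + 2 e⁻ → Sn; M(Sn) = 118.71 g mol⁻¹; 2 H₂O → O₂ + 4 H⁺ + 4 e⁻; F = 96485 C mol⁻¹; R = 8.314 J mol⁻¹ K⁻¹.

n(Sn) = 45.8 / 118.71 = 0.3858 mol, so n(e⁻) = 2 × 0.3858 = 0.7716 mol.
The cells are in series, so the same 0.7716 mol of electrons passes through the second cell.
2 H₂O → O₂ + 4 H⁺ + 4 e⁻ — 4 mol e⁻ per mol O₂, so n(O₂) = 0.7716/4 = 0.1929 mol.
V = nRT/P = (0.1929 × 8.314 × 280) / (111 × 10³) = 0.00405 m³ = 4.05 L.

4.05 L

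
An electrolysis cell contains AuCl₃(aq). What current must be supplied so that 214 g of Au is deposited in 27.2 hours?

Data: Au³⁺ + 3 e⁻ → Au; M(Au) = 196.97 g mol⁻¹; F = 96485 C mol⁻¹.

3.21 A

n(Au) = 214 / 196.97 = 1.086 mol.
n(e⁻) = 3 × 1.086 = 3.259 mol.
Q = n(e⁻)·F = 3.259 × 96485 = 314500 C.
I = Q/t = 314500 / 97920 s = 3.21 A.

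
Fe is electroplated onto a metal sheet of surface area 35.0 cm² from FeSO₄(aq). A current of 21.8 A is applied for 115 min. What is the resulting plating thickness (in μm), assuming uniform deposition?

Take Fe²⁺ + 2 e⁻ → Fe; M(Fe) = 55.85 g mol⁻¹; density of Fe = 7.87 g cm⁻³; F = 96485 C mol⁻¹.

1580 μm

Q = I·t = 21.80 × 6900.0 = 150400 C; n(e⁻) = 1.559 mol.
n(Fe) = n(e⁻)/2 = 0.7795 mol, so m = 0.7795 × 55.85 = 43.54 g.
Volume = m/ρ = 43.54 / 7.87 = 5.532 cm³.
Thickness = V/A = 5.532 / 35.0 = 0.158 cm = 1580 μm.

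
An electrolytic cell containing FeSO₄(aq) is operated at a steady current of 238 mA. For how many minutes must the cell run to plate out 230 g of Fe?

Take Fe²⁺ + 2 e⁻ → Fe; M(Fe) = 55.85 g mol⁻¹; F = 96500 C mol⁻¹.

55700 min

n(Fe) = m/M = 230 / 55.85 = 4.118 mol.
Each Fe atom requires 2 electrons, so n(e⁻) = 2 × 4.118 = 8.236 mol.
Q = n(e⁻)·F = 8.236 × 96500 = 794800 C.
t = Q/I = 794800 / 0.2380 A = 3340000 s = 55700 min.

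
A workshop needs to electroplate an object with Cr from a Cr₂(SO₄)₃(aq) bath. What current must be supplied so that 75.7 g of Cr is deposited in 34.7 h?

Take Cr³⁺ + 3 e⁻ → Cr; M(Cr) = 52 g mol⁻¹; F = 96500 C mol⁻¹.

n(Cr) = 75.7 / 52 = 1.456 mol.
n(e⁻) = 3 × 1.456 = 4.367 mol.
Q = n(e⁻)·F = 4.367 × 96500 = 421400 C.
I = Q/t = 421400 / 124920 s = 3.37 A.

3.37 A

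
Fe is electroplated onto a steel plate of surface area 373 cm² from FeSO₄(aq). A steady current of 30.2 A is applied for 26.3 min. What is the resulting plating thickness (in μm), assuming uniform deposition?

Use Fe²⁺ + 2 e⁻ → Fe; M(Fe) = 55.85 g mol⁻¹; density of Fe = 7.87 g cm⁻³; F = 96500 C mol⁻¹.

47.0 μm

Q = I·t = 30.20 × 1578.0 = 47660 C; n(e⁻) = 0.4938 mol.
n(Fe) = n(e⁻)/2 = 0.2469 mol, so m = 0.2469 × 55.85 = 13.79 g.
Volume = m/ρ = 13.79 / 7.87 = 1.752 cm³.
Thickness = V/A = 1.752 / 373 = 0.00470 cm = 47.0 μm.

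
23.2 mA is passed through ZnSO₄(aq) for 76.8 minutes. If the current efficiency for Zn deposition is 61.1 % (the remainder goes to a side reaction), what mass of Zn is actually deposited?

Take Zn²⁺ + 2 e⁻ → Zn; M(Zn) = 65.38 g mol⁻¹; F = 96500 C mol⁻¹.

Q = I·t = 0.02320 × 4608.0 = 106.9 C.
n(e⁻) = 106.9/96500 = 0.001108 mol; theoretically n(Zn) = 0.001108/2 = 0.0005539 mol, m_theo = 0.03621 g.
At 61.1 % efficiency, m_actual = 0.611 × 0.03621 = 0.0221 g.

0.0221 g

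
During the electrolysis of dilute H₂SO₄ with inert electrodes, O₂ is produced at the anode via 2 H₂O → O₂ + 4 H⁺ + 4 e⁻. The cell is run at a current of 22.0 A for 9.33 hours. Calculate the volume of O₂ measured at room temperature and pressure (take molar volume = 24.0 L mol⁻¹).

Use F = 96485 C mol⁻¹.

46.0 L

Q = I·t = 22.00 A × 33588 s = 738900 C.
n(e⁻) = Q/F = 738900 / 96485 = 7.659 mol.
4 electrons are transferred per O₂ molecule, so n(O₂) = 7.659 / 4 = 1.915 mol.
V = n × V_m = 1.915 × 24.0 = 46.0 L.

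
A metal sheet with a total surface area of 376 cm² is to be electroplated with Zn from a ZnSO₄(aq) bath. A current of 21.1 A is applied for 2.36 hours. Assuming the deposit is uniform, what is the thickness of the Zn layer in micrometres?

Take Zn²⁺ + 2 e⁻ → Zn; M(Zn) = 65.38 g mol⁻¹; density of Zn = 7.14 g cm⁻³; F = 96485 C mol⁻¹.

Q = I·t = 21.10 × 8496.0 = 179300 C; n(e⁻) = 1.858 mol.
n(Zn) = n(e⁻)/2 = 0.9290 mol, so m = 0.9290 × 65.38 = 60.74 g.
Volume = m/ρ = 60.74 / 7.14 = 8.507 cm³.
Thickness = V/A = 8.507 / 376 = 0.0226 cm = 226 μm.

226 μm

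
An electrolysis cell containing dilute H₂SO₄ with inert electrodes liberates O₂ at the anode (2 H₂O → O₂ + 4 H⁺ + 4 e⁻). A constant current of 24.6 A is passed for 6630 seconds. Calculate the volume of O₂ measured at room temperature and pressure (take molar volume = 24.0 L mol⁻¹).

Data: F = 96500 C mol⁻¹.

Q = I·t = 24.60 A × 6630.0 s = 163100 C.
n(e⁻) = Q/F = 163100 / 96500 = 1.690 mol.
4 electrons are transferred per O₂ molecule, so n(O₂) = 1.690 / 4 = 0.4225 mol.
V = n × V_m = 0.4225 × 24.0 = 10.1 L.

10.1 L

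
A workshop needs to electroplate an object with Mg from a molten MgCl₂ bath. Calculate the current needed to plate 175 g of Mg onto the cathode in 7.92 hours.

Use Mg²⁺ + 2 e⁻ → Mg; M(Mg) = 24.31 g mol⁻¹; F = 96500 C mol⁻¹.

n(Mg) = 175 / 24.31 = 7.199 mol.
n(e⁻) = 2 × 7.199 = 14.40 mol.
Q = n(e⁻)·F = 14.40 × 96500 = 1389000 C.
I = Q/t = 1389000 / 28512 s = 48.7 A.

48.7 A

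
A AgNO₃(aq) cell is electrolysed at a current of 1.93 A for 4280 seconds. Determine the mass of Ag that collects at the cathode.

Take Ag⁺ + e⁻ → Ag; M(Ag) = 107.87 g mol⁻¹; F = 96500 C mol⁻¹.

9.23 g

Q = I·t = 1.930 A × 4280.0 s = 8260 C.
n(e⁻) = Q/F = 8260 / 96500 = 0.08560 mol.
Ag⁺ + e⁻ → Ag, so n(Ag) = n(e⁻)/1 = 0.08560 mol.
m = n·M = 0.08560 × 107.87 = 9.23 g.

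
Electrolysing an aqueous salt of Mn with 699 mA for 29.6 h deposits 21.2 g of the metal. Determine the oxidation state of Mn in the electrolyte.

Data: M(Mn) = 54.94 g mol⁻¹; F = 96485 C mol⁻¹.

+2

Q = I·t = 0.6990 A × 106560 s = 74490 C, so n(e⁻) = 74490/96485 = 0.7720 mol.
n(Mn) deposited = 21.2 / 54.94 = 0.3859 mol.
Electrons per atom = n(e⁻)/n(Mn) = 0.7720 / 0.3859 = 2.00 ≈ 2, so the ion is Mn²⁺.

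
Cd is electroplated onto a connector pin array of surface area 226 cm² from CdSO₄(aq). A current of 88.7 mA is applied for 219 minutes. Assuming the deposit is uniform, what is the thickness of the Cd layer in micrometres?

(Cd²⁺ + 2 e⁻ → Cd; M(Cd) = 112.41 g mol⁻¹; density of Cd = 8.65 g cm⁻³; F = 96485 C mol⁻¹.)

3.47 μm

Q = I·t = 0.08870 × 13140 = 1166 C; n(e⁻) = 0.01208 mol.
n(Cd) = n(e⁻)/2 = 0.006040 mol, so m = 0.006040 × 112.41 = 0.6789 g.
Volume = m/ρ = 0.6789 / 8.65 = 0.07849 cm³.
Thickness = V/A = 0.07849 / 226 = 3.47 × 10⁻⁴ cm = 3.47 μm.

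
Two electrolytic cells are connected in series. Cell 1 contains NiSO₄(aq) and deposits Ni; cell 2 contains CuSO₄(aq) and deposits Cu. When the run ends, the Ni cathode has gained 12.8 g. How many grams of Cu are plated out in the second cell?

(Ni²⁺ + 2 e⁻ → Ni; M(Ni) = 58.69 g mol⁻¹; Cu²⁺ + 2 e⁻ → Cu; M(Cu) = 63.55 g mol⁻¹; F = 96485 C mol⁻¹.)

n(Ni) = 12.8 / 58.69 = 0.2181 mol.
Since Ni²⁺ + 2 e⁻ → Ni, n(e⁻) passed = 2 × 0.2181 = 0.4362 mol.
Cells in series carry the same charge, so the same 0.4362 mol of electrons passes through cell 2.
Cu²⁺ + 2 e⁻ → Cu, so n(Cu) = 0.4362 / 2 = 0.2181 mol.
m(Cu) = 0.2181 × 63.55 = 13.9 g.

13.9 g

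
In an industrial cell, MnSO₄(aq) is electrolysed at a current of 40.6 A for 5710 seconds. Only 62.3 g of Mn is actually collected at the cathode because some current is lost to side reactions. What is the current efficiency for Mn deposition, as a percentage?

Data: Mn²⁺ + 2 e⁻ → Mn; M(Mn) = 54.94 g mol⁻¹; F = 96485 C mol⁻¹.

94.4 %

Q = I·t = 40.60 × 5710.0 = 231800 C; n(e⁻) = 231800/96485 = 2.403 mol.
Theoretical n(Mn) = n(e⁻)/2 = 1.201 mol, i.e. m_theo = 1.201 × 54.94 = 66.00 g.
Efficiency = m_actual / m_theo = 62.3 / 66.00 = 94.4 %.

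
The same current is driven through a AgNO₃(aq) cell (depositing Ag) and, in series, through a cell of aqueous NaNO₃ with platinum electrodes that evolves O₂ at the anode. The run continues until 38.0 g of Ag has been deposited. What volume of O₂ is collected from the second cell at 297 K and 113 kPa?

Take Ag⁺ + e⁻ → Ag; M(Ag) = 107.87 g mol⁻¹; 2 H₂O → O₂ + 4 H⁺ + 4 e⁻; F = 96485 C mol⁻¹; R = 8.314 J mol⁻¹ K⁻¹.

n(Ag) = 38.0 / 107.87 = 0.3523 mol, so n(e⁻) = 1 × 0.3523 = 0.3523 mol.
The cells are in series, so the same 0.3523 mol of electrons passes through the second cell.
2 H₂O → O₂ + 4 H⁺ + 4 e⁻ — 4 mol e⁻ per mol O₂, so n(O₂) = 0.3523/4 = 0.08807 mol.
V = nRT/P = (0.08807 × 8.314 × 297) / (113 × 10³) = 0.00192 m³ = 1.92 L.

1.92 L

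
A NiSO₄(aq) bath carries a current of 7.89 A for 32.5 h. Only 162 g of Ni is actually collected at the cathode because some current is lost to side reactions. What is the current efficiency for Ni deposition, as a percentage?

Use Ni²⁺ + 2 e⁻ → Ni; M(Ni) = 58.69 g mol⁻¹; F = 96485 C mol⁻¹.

Q = I·t = 7.890 × 117000 = 923100 C; n(e⁻) = 923100/96485 = 9.568 mol.
Theoretical n(Ni) = n(e⁻)/2 = 4.784 mol, i.e. m_theo = 4.784 × 58.69 = 280.8 g.
Efficiency = m_actual / m_theo = 162 / 280.8 = 57.7 %.

57.7 %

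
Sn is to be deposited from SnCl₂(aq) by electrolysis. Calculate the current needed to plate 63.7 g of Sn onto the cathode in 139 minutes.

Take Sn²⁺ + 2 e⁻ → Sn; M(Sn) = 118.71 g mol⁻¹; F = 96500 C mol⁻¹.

n(Sn) = 63.7 / 118.71 = 0.5366 mol.
n(e⁻) = 2 × 0.5366 = 1.073 mol.
Q = n(e⁻)·F = 1.073 × 96500 = 103600 C.
I = Q/t = 103600 / 8340.0 s = 12.4 A.

12.4 A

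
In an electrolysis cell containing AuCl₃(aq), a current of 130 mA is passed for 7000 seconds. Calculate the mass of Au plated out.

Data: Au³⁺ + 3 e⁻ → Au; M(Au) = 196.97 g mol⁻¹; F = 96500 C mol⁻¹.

Q = I·t = 0.1300 A × 7000.0 s = 910.0 C.
n(e⁻) = Q/F = 910.0 / 96500 = 0.009430 mol.
Au³⁺ + 3 e⁻ → Au, so n(Au) = n(e⁻)/3 = 0.003143 mol.
m = n·M = 0.003143 × 196.97 = 0.619 g.

0.619 g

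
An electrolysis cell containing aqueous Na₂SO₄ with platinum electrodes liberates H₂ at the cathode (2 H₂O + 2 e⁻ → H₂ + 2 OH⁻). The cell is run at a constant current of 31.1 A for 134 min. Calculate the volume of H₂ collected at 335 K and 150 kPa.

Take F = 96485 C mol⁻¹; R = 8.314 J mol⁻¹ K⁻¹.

Q = I·t = 31.10 A × 8040.0 s = 250000 C.
n(e⁻) = Q/F = 250000 / 96485 = 2.592 mol.
2 electrons are transferred per H₂ molecule, so n(H₂) = 2.592 / 2 = 1.296 mol.
V = nRT/P = (1.296 × 8.314 × 335) / (150 × 10³ Pa) = 0.0241 m³ = 24.1 L.

24.1 L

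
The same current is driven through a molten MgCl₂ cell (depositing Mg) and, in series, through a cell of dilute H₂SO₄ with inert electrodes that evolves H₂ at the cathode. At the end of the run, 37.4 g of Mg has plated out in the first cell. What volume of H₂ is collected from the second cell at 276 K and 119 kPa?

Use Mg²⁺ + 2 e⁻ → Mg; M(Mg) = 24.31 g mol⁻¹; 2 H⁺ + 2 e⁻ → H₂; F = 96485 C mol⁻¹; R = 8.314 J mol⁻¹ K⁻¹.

29.7 L

n(Mg) = 37.4 / 24.31 = 1.538 mol, so n(e⁻) = 2 × 1.538 = 3.077 mol.
The cells are in series, so the same 3.077 mol of electrons passes through the second cell.
2 H⁺ + 2 e⁻ → H₂ — 2 mol e⁻ per mol H₂, so n(H₂) = 3.077/2 = 1.538 mol.
V = nRT/P = (1.538 × 8.314 × 276) / (119 × 10³) = 0.0297 m³ = 29.7 L.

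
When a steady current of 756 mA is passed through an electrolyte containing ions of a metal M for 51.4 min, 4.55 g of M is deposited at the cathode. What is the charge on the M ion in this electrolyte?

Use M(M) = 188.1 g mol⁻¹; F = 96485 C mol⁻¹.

Q = I·t = 0.7560 A × 3084.0 s = 2332 C, so n(e⁻) = 2332/96485 = 0.02416 mol.
n(M) deposited = 4.55 / 188.1 = 0.02419 mol.
Electrons per atom = n(e⁻)/n(M) = 0.02416 / 0.02419 = 0.999 ≈ 1, so the ion is M⁺.

+1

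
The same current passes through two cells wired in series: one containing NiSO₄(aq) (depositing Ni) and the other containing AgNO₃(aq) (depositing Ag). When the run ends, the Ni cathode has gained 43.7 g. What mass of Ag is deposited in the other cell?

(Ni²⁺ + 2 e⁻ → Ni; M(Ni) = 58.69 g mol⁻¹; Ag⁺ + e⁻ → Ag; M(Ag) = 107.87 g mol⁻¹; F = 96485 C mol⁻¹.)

161 g

n(Ni) = 43.7 / 58.69 = 0.7446 mol.
Since Ni²⁺ + 2 e⁻ → Ni, n(e⁻) passed = 2 × 0.7446 = 1.489 mol.
Cells in series carry the same charge, so the same 1.489 mol of electrons passes through cell 2.
Ag⁺ + e⁻ → Ag, so n(Ag) = 1.489 / 1 = 1.489 mol.
m(Ag) = 1.489 × 107.87 = 161 g.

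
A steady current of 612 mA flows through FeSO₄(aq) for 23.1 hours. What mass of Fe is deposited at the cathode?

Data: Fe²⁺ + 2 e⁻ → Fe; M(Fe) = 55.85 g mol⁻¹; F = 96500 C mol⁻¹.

Q = I·t = 0.6120 A × 83160 s = 50890 C.
n(e⁻) = Q/F = 50890 / 96500 = 0.5274 mol.
Fe²⁺ + 2 e⁻ → Fe, so n(Fe) = n(e⁻)/2 = 0.2637 mol.
m = n·M = 0.2637 × 55.85 = 14.7 g.

14.7 g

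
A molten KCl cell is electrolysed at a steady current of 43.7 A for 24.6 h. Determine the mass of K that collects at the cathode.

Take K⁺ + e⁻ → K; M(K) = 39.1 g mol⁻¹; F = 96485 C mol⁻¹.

1570 g

Q = I·t = 43.70 A × 88560 s = 3870000 C.
n(e⁻) = Q/F = 3870000 / 96485 = 40.11 mol.
K⁺ + e⁻ → K, so n(K) = n(e⁻)/1 = 40.11 mol.
m = n·M = 40.11 × 39.1 = 1570 g.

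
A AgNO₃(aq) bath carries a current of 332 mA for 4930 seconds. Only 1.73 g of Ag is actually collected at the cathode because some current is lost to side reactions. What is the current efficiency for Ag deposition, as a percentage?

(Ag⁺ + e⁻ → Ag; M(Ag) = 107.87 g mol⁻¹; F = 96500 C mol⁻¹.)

94.6 %

Q = I·t = 0.3320 × 4930.0 = 1637 C; n(e⁻) = 1637/96500 = 0.01696 mol.
Theoretical n(Ag) = n(e⁻)/1 = 0.01696 mol, i.e. m_theo = 0.01696 × 107.87 = 1.830 g.
Efficiency = m_actual / m_theo = 1.73 / 1.830 = 94.6 %.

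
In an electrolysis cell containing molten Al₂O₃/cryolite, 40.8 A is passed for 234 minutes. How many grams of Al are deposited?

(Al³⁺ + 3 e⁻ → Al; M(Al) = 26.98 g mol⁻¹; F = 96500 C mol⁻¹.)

53.4 g

Q = I·t = 40.80 A × 14040 s = 572800 C.
n(e⁻) = Q/F = 572800 / 96500 = 5.936 mol.
Al³⁺ + 3 e⁻ → Al, so n(Al) = n(e⁻)/3 = 1.979 mol.
m = n·M = 1.979 × 26.98 = 53.4 g.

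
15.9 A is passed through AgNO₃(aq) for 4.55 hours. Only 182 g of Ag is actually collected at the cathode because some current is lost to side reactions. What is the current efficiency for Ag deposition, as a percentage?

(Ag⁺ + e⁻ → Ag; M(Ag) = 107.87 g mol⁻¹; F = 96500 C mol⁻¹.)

62.5 %

Q = I·t = 15.90 × 16380 = 260400 C; n(e⁻) = 260400/96500 = 2.699 mol.
Theoretical n(Ag) = n(e⁻)/1 = 2.699 mol, i.e. m_theo = 2.699 × 107.87 = 291.1 g.
Efficiency = m_actual / m_theo = 182 / 291.1 = 62.5 %.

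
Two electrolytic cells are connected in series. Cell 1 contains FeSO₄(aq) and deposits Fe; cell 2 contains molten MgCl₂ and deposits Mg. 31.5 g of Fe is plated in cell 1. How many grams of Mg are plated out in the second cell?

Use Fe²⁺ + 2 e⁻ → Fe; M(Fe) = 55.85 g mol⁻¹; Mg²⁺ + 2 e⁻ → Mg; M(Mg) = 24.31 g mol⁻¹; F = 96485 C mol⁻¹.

13.7 g

n(Fe) = 31.5 / 55.85 = 0.5640 mol.
Since Fe²⁺ + 2 e⁻ → Fe, n(e⁻) passed = 2 × 0.5640 = 1.128 mol.
Cells in series carry the same charge, so the same 1.128 mol of electrons passes through cell 2.
Mg²⁺ + 2 e⁻ → Mg, so n(Mg) = 1.128 / 2 = 0.5640 mol.
m(Mg) = 0.5640 × 24.31 = 13.7 g.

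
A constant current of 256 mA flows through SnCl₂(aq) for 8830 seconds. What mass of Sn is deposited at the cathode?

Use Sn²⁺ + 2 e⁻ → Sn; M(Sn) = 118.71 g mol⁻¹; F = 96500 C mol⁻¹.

Q = I·t = 0.2560 A × 8830.0 s = 2260 C.
n(e⁻) = Q/F = 2260 / 96500 = 0.02342 mol.
Sn²⁺ + 2 e⁻ → Sn, so n(Sn) = n(e⁻)/2 = 0.01171 mol.
m = n·M = 0.01171 × 118.71 = 1.39 g.

1.39 g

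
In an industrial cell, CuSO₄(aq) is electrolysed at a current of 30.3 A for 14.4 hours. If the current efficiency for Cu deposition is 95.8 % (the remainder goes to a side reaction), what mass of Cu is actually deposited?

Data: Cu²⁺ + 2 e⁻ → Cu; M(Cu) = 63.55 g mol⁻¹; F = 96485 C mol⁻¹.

496 g

Q = I·t = 30.30 × 51840 = 1571000 C.
n(e⁻) = 1571000/96485 = 16.28 mol; theoretically n(Cu) = 16.28/2 = 8.140 mol, m_theo = 517.3 g.
At 95.8 % efficiency, m_actual = 0.958 × 517.3 = 496 g.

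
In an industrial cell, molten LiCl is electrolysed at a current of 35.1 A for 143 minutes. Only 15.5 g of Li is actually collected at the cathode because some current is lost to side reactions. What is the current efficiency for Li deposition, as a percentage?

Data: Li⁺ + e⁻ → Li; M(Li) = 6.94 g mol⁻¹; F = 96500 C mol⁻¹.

Q = I·t = 35.10 × 8580.0 = 301200 C; n(e⁻) = 301200/96500 = 3.121 mol.
Theoretical n(Li) = n(e⁻)/1 = 3.121 mol, i.e. m_theo = 3.121 × 6.94 = 21.66 g.
Efficiency = m_actual / m_theo = 15.5 / 21.66 = 71.6 %.

71.6 %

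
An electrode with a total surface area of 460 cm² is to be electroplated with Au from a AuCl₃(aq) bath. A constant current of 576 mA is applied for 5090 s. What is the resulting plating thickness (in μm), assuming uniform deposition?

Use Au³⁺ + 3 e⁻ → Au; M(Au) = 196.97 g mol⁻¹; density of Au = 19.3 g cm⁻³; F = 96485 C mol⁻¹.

2.25 μm

Q = I·t = 0.5760 × 5090.0 = 2932 C; n(e⁻) = 0.03039 mol.
n(Au) = n(e⁻)/3 = 0.01013 mol, so m = 0.01013 × 196.97 = 1.995 g.
Volume = m/ρ = 1.995 / 19.3 = 0.1034 cm³.
Thickness = V/A = 0.1034 / 460 = 2.25 × 10⁻⁴ cm = 2.25 μm.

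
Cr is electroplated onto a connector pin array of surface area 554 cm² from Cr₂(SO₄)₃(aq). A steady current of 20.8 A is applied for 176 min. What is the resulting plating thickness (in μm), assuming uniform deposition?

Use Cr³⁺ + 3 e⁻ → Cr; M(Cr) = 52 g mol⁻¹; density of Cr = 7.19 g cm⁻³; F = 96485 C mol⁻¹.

Q = I·t = 20.80 × 10560 = 219600 C; n(e⁻) = 2.276 mol.
n(Cr) = n(e⁻)/3 = 0.7588 mol, so m = 0.7588 × 52 = 39.46 g.
Volume = m/ρ = 39.46 / 7.19 = 5.488 cm³.
Thickness = V/A = 5.488 / 554 = 0.00991 cm = 99.1 μm.

99.1 μm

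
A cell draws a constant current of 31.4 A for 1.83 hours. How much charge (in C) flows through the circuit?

Q = I·t = 31.40 A × 6588.0 s = 2.07 × 10⁵ C.

2.07 × 10⁵ C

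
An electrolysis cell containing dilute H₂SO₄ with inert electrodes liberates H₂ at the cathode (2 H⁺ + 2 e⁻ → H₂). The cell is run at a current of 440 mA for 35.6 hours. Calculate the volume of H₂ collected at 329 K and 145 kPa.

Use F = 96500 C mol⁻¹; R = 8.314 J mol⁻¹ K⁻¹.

Q = I·t = 0.4400 A × 128160 s = 56390 C.
n(e⁻) = Q/F = 56390 / 96500 = 0.5844 mol.
2 electrons are transferred per H₂ molecule, so n(H₂) = 0.5844 / 2 = 0.2922 mol.
V = nRT/P = (0.2922 × 8.314 × 329) / (145 × 10³ Pa) = 0.00551 m³ = 5.51 L.

5.51 L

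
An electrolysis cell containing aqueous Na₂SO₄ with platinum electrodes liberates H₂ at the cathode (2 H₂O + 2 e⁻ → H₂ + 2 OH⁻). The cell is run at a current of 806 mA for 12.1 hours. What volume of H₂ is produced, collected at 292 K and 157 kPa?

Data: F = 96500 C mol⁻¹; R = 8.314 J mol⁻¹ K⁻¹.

2.81 L

Q = I·t = 0.8060 A × 43560 s = 35110 C.
n(e⁻) = Q/F = 35110 / 96500 = 0.3638 mol.
2 electrons are transferred per H₂ molecule, so n(H₂) = 0.3638 / 2 = 0.1819 mol.
V = nRT/P = (0.1819 × 8.314 × 292) / (157 × 10³ Pa) = 0.00281 m³ = 2.81 L.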